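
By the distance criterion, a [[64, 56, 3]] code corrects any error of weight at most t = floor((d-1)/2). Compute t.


Code parameters: [[64, 56, 3]], distance d = 3.
Number of correctable errors = floor((d-1)/2)
= floor((3 - 1)/2)
= floor(2/2)
= 1

1


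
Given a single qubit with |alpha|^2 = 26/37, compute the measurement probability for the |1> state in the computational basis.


|alpha|^2 = 26/37 = 0.7027
|beta|^2 = 1 - 26/37 = 11/37 = 0.2973
P(|1>) = |beta|^2 = 0.2973

0.2973


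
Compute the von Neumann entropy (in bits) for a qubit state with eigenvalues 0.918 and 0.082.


S = -p*log2(p) - (1-p)*log2(1-p)
p = 0.9180, 1-p = 0.0820
= -0.9180 * log2(0.9180) - 0.0820 * log2(0.0820)
= -(-0.1133) - (-0.2959)
= 0.4092

0.4092


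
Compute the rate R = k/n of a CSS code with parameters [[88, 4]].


Code rate R = k/n
= 4/88
= 0.0455

0.0455


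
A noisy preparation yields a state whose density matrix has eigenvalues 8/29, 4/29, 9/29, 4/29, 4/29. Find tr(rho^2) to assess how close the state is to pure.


tr(rho^2) = sum of eigenvalues squared
= (8/29)^2 + (4/29)^2 + (9/29)^2 + (4/29)^2 + (4/29)^2
= (64 + 16 + 81 + 16 + 16) / 841
= 193/841
= 0.2295

0.2295


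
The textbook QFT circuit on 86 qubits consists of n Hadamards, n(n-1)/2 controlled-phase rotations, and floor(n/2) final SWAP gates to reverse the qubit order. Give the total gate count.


Hadamard gates: 86
Controlled rotations: n*(n-1)/2 = 86*85/2 = 3655
SWAP gates: floor(n/2) = floor(86/2) = 43
Total = 86 + 3655 + 43
= 3784

3784


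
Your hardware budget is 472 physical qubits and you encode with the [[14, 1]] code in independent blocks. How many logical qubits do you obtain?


Each code block uses 14 physical qubits for 1 logical qubit(s).
Number of complete blocks = floor(472 / 14) = 33
Logical qubits = 33 * 1
= 33

33


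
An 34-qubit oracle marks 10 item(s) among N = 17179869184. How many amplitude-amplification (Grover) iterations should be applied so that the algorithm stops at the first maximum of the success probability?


After j Grover iterations the success probability is P(j) = sin^2((2j+1)*theta), where sin(theta) = sqrt(k/N).
N = 2^34 = 17179869184, k = 10
sin(theta) = sqrt(k/N) = 2.412626389e-05
theta = arcsin(sqrt(k/N)) = 2.412626389e-05 rad
P(j) reaches its first maximum when (2j+1)*theta is as close as possible to pi/2, i.e. j = round(pi/(4*theta) - 1/2).
pi/(4*theta) - 1/2 = 32553.1588
(For comparison, the common estimate pi/4 * sqrt(N/k) = 32553.6588; the exact maximiser is used here.)
Optimal iterations = 32553

32553


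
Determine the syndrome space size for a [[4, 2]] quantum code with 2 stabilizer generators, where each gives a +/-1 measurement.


Each stabilizer generator gives a binary (+1 or -1) measurement outcome.
With 2 independent generators:
Total syndromes = 2^2
= 4

4


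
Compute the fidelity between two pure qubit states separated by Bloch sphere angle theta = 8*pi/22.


For states separated by angle theta on Bloch sphere:
F = cos^2(theta/2)
theta = 8*pi/22 = 1.1424
theta/2 = 0.5712
cos(theta/2) = 0.8413
F = 0.7077

0.7077


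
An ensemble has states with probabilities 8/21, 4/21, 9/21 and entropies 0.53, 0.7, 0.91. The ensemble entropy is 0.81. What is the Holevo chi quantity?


chi = S(rho) - sum_i p_i * S(rho_i)
Weighted entropy = 8/21 * 0.53 + 4/21 * 0.7 + 9/21 * 0.91
= 0.7252
chi = 0.81 - 0.7252
= 0.0848

0.0848


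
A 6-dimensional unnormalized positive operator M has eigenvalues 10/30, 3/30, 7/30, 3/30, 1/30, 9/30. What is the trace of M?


tr(M) = sum of eigenvalues
= 10/30 + 3/30 + 7/30 + 3/30 + 1/30 + 9/30
= 33/30
= 1.1000

1.1000


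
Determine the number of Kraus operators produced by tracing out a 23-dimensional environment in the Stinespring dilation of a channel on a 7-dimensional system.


Tracing out the environment in an orthonormal basis {|i>_E} gives Kraus operators K_i = <i|_E U |0>_E.
Number of Kraus operators = dim(H_env) = d_env
= 23

23


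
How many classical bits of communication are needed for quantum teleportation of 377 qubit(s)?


Quantum teleportation requires 2 classical bits per qubit teleported.
377 qubit(s) -> 2 * 377 = 754 classical bits

754


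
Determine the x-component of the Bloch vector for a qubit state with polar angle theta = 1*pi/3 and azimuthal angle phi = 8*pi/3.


theta = 1.0472, phi = 8.3776
r_x = sin(theta)*cos(phi) = 0.8660 * -0.5000
r_x = -0.4330

-0.4330


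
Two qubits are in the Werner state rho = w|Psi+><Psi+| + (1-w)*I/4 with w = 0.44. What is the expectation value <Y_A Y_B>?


|Psi+> = (|01> + |10>)/sqrt(2)
For the pure Bell state, <Y_A Y_B> = +1 (Bell-state Pauli correlator).
The maximally-mixed part I/4 has tr(I/4 * P tensor P) = 0 for any traceless Pauli P.
So <Y_A Y_B>_rho = w * (+1) + (1 - w) * 0
= 0.44 * (+1)
= 0.4400

0.4400


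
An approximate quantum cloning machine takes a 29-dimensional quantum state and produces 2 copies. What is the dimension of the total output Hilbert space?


Output space = H^(tensor 2) where dim(H) = 29
dim = 29^2
= 841

841


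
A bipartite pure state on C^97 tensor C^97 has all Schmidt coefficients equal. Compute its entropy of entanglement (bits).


For a maximally entangled state in d x d:
S = log2(d) = log2(97)
= 6.5999

6.5999


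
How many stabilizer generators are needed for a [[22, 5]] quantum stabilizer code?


For an [[n,k]] stabilizer code:
Number of stabilizer generators = n - k
= 22 - 5
= 17

17


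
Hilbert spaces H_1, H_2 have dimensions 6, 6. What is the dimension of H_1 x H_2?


dim(H_1 x H_2) = 6 * 6
= 36

36


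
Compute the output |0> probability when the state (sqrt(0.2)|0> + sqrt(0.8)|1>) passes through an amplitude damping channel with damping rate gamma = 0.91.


For amplitude damping with parameter gamma on state sqrt(a)|0> + sqrt(b)|1>:
alpha^2 = 0.2, beta^2 = 0.8
P(|0>) = alpha^2 + gamma * beta^2
= 0.2 + 0.91 * 0.8
= 0.2 + 0.7280
= 0.9280

0.9280


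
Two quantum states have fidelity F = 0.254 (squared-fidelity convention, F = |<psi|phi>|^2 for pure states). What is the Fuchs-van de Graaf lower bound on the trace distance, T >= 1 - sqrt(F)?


Fuchs-van de Graaf (squared-fidelity convention): 1 - sqrt(F) <= T <= sqrt(1 - F).
Lower bound: T >= 1 - sqrt(F)
sqrt(F) = sqrt(0.254) = 0.5040
T >= 1 - 0.5040
T >= 0.4960

0.4960


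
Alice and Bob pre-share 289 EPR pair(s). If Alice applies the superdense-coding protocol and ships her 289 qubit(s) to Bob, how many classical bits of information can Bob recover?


Superdense coding allows 2 classical bits per shared entangled pair.
289 pair(s) -> 2 * 289 = 578 classical bits

578


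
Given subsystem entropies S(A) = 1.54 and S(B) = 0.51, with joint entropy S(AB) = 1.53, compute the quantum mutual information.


I(A:B) = S(A) + S(B) - S(AB)
= 1.54 + 0.51 - 1.53
= 0.5200

0.5200


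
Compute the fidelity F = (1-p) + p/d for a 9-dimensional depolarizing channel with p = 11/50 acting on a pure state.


F = (1-p) + p/d
= (1 - 0.2200) + 0.2200/9
= 0.7800 + 0.0244
= 0.8044

0.8044


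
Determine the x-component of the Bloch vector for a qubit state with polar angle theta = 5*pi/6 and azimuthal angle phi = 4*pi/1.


theta = 2.6180, phi = 12.5664
r_x = sin(theta)*cos(phi) = 0.5000 * 1.0000
r_x = 0.5000

0.5000


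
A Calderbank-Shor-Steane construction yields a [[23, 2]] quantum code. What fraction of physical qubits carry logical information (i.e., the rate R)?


Code rate R = k/n
= 2/23
= 0.0870

0.0870


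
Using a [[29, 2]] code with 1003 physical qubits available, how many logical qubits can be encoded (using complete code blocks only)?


Each code block uses 29 physical qubits for 2 logical qubit(s).
Number of complete blocks = floor(1003 / 29) = 34
Logical qubits = 34 * 2
= 68

68


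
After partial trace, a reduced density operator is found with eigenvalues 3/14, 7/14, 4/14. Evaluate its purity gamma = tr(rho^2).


tr(rho^2) = sum of eigenvalues squared
= (3/14)^2 + (7/14)^2 + (4/14)^2
= (9 + 49 + 16) / 196
= 74/196
= 0.3776

0.3776


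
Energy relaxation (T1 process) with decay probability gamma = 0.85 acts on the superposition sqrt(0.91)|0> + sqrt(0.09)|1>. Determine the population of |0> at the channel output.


For amplitude damping with parameter gamma on state sqrt(a)|0> + sqrt(b)|1>:
alpha^2 = 0.91, beta^2 = 0.09
P(|0>) = alpha^2 + gamma * beta^2
= 0.91 + 0.85 * 0.09
= 0.91 + 0.0765
= 0.9865

0.9865


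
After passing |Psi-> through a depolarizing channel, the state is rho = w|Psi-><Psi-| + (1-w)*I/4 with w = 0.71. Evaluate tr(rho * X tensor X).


|Psi-> = (|01> - |10>)/sqrt(2)
For the pure Bell state, <X_A X_B> = -1 (Bell-state Pauli correlator).
The maximally-mixed part I/4 has tr(I/4 * P tensor P) = 0 for any traceless Pauli P.
So <X_A X_B>_rho = w * (-1) + (1 - w) * 0
= 0.71 * (-1)
= -0.7100

-0.7100


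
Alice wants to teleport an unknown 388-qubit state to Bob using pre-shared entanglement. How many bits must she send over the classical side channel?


Quantum teleportation requires 2 classical bits per qubit teleported.
388 qubit(s) -> 2 * 388 = 776 classical bits

776


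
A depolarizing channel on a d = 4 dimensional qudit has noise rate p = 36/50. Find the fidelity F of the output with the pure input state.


F = (1-p) + p/d
= (1 - 0.7200) + 0.7200/4
= 0.2800 + 0.1800
= 0.4600

0.4600


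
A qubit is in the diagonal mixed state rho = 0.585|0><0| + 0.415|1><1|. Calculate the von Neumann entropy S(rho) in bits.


S = -p*log2(p) - (1-p)*log2(1-p)
p = 0.5850, 1-p = 0.4150
= -0.5850 * log2(0.5850) - 0.4150 * log2(0.4150)
= -(-0.4525) - (-0.5266)
= 0.9791

0.9791


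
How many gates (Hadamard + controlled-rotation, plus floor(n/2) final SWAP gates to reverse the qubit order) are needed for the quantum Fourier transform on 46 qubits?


Hadamard gates: 46
Controlled rotations: n*(n-1)/2 = 46*45/2 = 1035
SWAP gates: floor(n/2) = floor(46/2) = 23
Total = 46 + 1035 + 23
= 1104

1104


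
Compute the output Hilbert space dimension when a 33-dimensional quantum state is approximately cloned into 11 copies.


Output space = H^(tensor 11) where dim(H) = 33
dim = 33^11
= 1089 (after 2 factors)
= 35937 (after 3 factors)
= 1185921 (after 4 factors)
= 39135393 (after 5 factors)
= 1291467969 (after 6 factors)
= 42618442977 (after 7 factors)
= 1406408618241 (after 8 factors)
= 46411484401953 (after 9 factors)
= 1531578985264449 (after 10 factors)
= 50542106513726817 (after 11 factors)
= 50542106513726817

50542106513726817


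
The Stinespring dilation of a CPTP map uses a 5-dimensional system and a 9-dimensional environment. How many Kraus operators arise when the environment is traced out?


Tracing out the environment in an orthonormal basis {|i>_E} gives Kraus operators K_i = <i|_E U |0>_E.
Number of Kraus operators = dim(H_env) = d_env
= 9

9


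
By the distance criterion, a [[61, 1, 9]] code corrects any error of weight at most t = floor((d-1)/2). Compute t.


Code parameters: [[61, 1, 9]], distance d = 9.
Number of correctable errors = floor((d-1)/2)
= floor((9 - 1)/2)
= floor(8/2)
= 4

4


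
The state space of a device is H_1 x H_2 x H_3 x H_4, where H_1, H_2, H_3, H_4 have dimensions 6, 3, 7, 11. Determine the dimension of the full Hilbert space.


dim(H_1 x H_2 x H_3 x H_4) = 6 * 3 * 7 * 11
= 18 * 7 * 11
= 126 * 11
= 1386

1386


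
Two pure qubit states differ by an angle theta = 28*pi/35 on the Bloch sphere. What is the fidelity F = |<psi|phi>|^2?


For states separated by angle theta on Bloch sphere:
F = cos^2(theta/2)
theta = 28*pi/35 = 2.5133
theta/2 = 1.2566
cos(theta/2) = 0.3090
F = 0.0955

0.0955


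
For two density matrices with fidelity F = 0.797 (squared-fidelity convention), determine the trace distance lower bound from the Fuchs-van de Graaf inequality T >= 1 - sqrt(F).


Fuchs-van de Graaf (squared-fidelity convention): 1 - sqrt(F) <= T <= sqrt(1 - F).
Lower bound: T >= 1 - sqrt(F)
sqrt(F) = sqrt(0.797) = 0.8927
T >= 1 - 0.8927
T >= 0.1073

0.1073


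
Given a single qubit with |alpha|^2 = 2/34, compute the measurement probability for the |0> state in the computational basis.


|alpha|^2 = 2/34 = 0.0588
|beta|^2 = 1 - 2/34 = 32/34 = 0.9412
P(|0>) = |alpha|^2 = 0.0588

0.0588


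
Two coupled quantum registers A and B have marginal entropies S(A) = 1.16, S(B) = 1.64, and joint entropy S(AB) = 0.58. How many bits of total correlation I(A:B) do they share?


I(A:B) = S(A) + S(B) - S(AB)
= 1.16 + 1.64 - 0.58
= 2.2200

2.2200


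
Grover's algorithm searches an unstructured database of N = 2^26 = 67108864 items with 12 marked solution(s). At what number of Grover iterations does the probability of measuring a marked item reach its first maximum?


After j Grover iterations the success probability is P(j) = sin^2((2j+1)*theta), where sin(theta) = sqrt(k/N).
N = 2^26 = 67108864, k = 12
sin(theta) = sqrt(k/N) = 0.0004228639667
theta = arcsin(sqrt(k/N)) = 0.0004228639793 rad
P(j) reaches its first maximum when (2j+1)*theta is as close as possible to pi/2, i.e. j = round(pi/(4*theta) - 1/2).
pi/(4*theta) - 1/2 = 1856.8305
(For comparison, the common estimate pi/4 * sqrt(N/k) = 1857.3305; the exact maximiser is used here.)
Optimal iterations = 1857

1857


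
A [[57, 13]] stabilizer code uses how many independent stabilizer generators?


For an [[n,k]] stabilizer code:
Number of stabilizer generators = n - k
= 57 - 13
= 44

44


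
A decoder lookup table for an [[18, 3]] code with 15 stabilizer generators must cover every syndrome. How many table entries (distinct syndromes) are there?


Each stabilizer generator gives a binary (+1 or -1) measurement outcome.
With 15 independent generators:
Total syndromes = 2^15
= 32768

32768


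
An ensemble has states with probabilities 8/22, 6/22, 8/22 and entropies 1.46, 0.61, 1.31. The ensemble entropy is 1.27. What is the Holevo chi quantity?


chi = S(rho) - sum_i p_i * S(rho_i)
Weighted entropy = 8/22 * 1.46 + 6/22 * 0.61 + 8/22 * 1.31
= 1.1736
chi = 1.27 - 1.1736
= 0.0964

0.0964


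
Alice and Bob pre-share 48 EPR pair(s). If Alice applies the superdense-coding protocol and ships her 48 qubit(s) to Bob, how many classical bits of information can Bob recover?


Superdense coding allows 2 classical bits per shared entangled pair.
48 pair(s) -> 2 * 48 = 96 classical bits

96


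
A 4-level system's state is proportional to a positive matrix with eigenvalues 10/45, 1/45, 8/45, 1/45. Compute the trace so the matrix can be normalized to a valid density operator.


tr(M) = sum of eigenvalues
= 10/45 + 1/45 + 8/45 + 1/45
= 20/45
= 0.4444

0.4444


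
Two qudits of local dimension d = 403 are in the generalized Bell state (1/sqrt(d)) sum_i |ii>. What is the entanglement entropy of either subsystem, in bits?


For a maximally entangled state in d x d:
S = log2(d) = log2(403)
= 8.6546

8.6546


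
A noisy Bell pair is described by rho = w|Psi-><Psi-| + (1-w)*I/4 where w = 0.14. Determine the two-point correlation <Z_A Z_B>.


|Psi-> = (|01> - |10>)/sqrt(2)
For the pure Bell state, <Z_A Z_B> = -1 (Bell-state Pauli correlator).
The maximally-mixed part I/4 has tr(I/4 * P tensor P) = 0 for any traceless Pauli P.
So <Z_A Z_B>_rho = w * (-1) + (1 - w) * 0
= 0.14 * (-1)
= -0.1400

-0.1400


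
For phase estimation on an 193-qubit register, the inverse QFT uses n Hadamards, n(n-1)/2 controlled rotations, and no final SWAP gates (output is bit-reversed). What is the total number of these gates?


Hadamard gates: 193
Controlled rotations: n*(n-1)/2 = 193*192/2 = 18528
SWAP gates: 0 (omitted)
Total = 193 + 18528
= 18721

18721


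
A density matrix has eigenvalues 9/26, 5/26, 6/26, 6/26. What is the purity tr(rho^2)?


tr(rho^2) = sum of eigenvalues squared
= (9/26)^2 + (5/26)^2 + (6/26)^2 + (6/26)^2
= (81 + 25 + 36 + 36) / 676
= 178/676
= 0.2633

0.2633


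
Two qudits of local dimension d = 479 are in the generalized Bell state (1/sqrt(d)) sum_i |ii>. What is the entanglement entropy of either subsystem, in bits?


For a maximally entangled state in d x d:
S = log2(d) = log2(479)
= 8.9039

8.9039


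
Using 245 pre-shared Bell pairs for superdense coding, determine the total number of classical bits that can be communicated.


Superdense coding allows 2 classical bits per shared entangled pair.
245 pair(s) -> 2 * 245 = 490 classical bits

490


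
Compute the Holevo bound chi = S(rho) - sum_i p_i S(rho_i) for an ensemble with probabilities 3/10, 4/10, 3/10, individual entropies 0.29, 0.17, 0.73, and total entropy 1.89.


chi = S(rho) - sum_i p_i * S(rho_i)
Weighted entropy = 3/10 * 0.29 + 4/10 * 0.17 + 3/10 * 0.73
= 0.3740
chi = 1.89 - 0.3740
= 1.5160

1.5160


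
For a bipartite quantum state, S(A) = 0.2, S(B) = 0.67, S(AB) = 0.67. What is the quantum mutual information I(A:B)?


I(A:B) = S(A) + S(B) - S(AB)
= 0.2 + 0.67 - 0.67
= 0.2000

0.2000


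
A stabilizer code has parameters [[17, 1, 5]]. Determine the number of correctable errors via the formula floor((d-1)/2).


Code parameters: [[17, 1, 5]], distance d = 5.
Number of correctable errors = floor((d-1)/2)
= floor((5 - 1)/2)
= floor(4/2)
= 2

2


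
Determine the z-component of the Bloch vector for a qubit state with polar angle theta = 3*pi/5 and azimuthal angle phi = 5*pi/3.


theta = 1.8850, phi = 5.2360
r_z = cos(theta) = -0.3090

-0.3090


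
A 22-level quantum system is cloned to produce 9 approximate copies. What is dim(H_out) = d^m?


Output space = H^(tensor 9) where dim(H) = 22
dim = 22^9
= 484 (after 2 factors)
= 10648 (after 3 factors)
= 234256 (after 4 factors)
= 5153632 (after 5 factors)
= 113379904 (after 6 factors)
= 2494357888 (after 7 factors)
= 54875873536 (after 8 factors)
= 1207269217792 (after 9 factors)
= 1207269217792

1207269217792


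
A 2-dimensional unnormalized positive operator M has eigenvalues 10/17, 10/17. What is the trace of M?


tr(M) = sum of eigenvalues
= 10/17 + 10/17
= 20/17
= 1.1765

1.1765


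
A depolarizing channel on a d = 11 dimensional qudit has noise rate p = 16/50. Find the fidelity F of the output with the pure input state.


F = (1-p) + p/d
= (1 - 0.3200) + 0.3200/11
= 0.6800 + 0.0291
= 0.7091

0.7091


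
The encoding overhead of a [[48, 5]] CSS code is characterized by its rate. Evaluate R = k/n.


Code rate R = k/n
= 5/48
= 0.1042

0.1042


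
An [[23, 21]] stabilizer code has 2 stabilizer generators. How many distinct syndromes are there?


Each stabilizer generator gives a binary (+1 or -1) measurement outcome.
With 2 independent generators:
Total syndromes = 2^2
= 4

4


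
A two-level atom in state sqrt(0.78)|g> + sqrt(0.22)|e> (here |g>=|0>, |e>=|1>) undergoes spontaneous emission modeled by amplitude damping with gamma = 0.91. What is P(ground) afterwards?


For amplitude damping with parameter gamma on state sqrt(a)|0> + sqrt(b)|1>:
alpha^2 = 0.78, beta^2 = 0.22
P(|0>) = alpha^2 + gamma * beta^2
= 0.78 + 0.91 * 0.22
= 0.78 + 0.2002
= 0.9802

0.9802


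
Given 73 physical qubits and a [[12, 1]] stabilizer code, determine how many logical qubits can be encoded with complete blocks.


Each code block uses 12 physical qubits for 1 logical qubit(s).
Number of complete blocks = floor(73 / 12) = 6
Logical qubits = 6 * 1
= 6

6


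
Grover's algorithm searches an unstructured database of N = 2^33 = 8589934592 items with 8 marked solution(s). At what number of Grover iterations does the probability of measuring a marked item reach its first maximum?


After j Grover iterations the success probability is P(j) = sin^2((2j+1)*theta), where sin(theta) = sqrt(k/N).
N = 2^33 = 8589934592, k = 8
sin(theta) = sqrt(k/N) = 3.051757812e-05
theta = arcsin(sqrt(k/N)) = 3.051757813e-05 rad
P(j) reaches its first maximum when (2j+1)*theta is as close as possible to pi/2, i.e. j = round(pi/(4*theta) - 1/2).
pi/(4*theta) - 1/2 = 25735.4270
(For comparison, the common estimate pi/4 * sqrt(N/k) = 25735.9270; the exact maximiser is used here.)
Optimal iterations = 25735

25735


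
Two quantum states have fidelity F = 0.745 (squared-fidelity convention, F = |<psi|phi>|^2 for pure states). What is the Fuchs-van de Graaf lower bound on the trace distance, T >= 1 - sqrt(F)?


Fuchs-van de Graaf (squared-fidelity convention): 1 - sqrt(F) <= T <= sqrt(1 - F).
Lower bound: T >= 1 - sqrt(F)
sqrt(F) = sqrt(0.745) = 0.8631
T >= 1 - 0.8631
T >= 0.1369

0.1369


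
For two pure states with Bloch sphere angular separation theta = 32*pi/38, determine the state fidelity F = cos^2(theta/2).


For states separated by angle theta on Bloch sphere:
F = cos^2(theta/2)
theta = 32*pi/38 = 2.6456
theta/2 = 1.3228
cos(theta/2) = 0.2455
F = 0.0603

0.0603


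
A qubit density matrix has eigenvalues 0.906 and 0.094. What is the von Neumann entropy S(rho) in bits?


S = -p*log2(p) - (1-p)*log2(1-p)
p = 0.9060, 1-p = 0.0940
= -0.9060 * log2(0.9060) - 0.0940 * log2(0.0940)
= -(-0.1290) - (-0.3207)
= 0.4497

0.4497


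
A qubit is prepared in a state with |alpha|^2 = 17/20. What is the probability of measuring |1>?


|alpha|^2 = 17/20 = 0.8500
|beta|^2 = 1 - 17/20 = 3/20 = 0.1500
P(|1>) = |beta|^2 = 0.1500

0.1500


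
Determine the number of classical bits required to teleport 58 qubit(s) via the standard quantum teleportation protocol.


Quantum teleportation requires 2 classical bits per qubit teleported.
58 qubit(s) -> 2 * 58 = 116 classical bits

116


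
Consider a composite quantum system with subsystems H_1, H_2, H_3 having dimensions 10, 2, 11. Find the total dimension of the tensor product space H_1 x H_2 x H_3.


dim(H_1 x H_2 x H_3) = 10 * 2 * 11
= 20 * 11
= 220

220


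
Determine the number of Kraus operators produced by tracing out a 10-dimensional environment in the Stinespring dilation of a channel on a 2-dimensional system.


Tracing out the environment in an orthonormal basis {|i>_E} gives Kraus operators K_i = <i|_E U |0>_E.
Number of Kraus operators = dim(H_env) = d_env
= 10

10


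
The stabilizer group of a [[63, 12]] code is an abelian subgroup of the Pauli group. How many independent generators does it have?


For an [[n,k]] stabilizer code:
Number of stabilizer generators = n - k
= 63 - 12
= 51

51


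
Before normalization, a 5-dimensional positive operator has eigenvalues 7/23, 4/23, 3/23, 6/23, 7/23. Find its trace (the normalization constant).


tr(M) = sum of eigenvalues
= 7/23 + 4/23 + 3/23 + 6/23 + 7/23
= 27/23
= 1.1739

1.1739


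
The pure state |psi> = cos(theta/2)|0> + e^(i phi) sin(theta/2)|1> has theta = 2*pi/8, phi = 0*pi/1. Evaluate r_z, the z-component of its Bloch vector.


theta = 0.7854, phi = 0.0000
r_z = cos(theta) = 0.7071

0.7071


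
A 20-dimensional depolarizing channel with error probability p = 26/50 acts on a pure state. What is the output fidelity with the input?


F = (1-p) + p/d
= (1 - 0.5200) + 0.5200/20
= 0.4800 + 0.0260
= 0.5060

0.5060


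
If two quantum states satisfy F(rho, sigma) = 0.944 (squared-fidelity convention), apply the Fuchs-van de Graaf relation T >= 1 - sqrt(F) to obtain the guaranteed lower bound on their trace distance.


Fuchs-van de Graaf (squared-fidelity convention): 1 - sqrt(F) <= T <= sqrt(1 - F).
Lower bound: T >= 1 - sqrt(F)
sqrt(F) = sqrt(0.944) = 0.9716
T >= 1 - 0.9716
T >= 0.0284

0.0284


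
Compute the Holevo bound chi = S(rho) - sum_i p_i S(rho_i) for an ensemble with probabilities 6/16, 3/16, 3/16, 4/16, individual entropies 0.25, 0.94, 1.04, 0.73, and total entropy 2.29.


chi = S(rho) - sum_i p_i * S(rho_i)
Weighted entropy = 6/16 * 0.25 + 3/16 * 0.94 + 3/16 * 1.04 + 4/16 * 0.73
= 0.6475
chi = 2.29 - 0.6475
= 1.6425

1.6425


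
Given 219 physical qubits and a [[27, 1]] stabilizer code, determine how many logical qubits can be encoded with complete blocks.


Each code block uses 27 physical qubits for 1 logical qubit(s).
Number of complete blocks = floor(219 / 27) = 8
Logical qubits = 8 * 1
= 8

8


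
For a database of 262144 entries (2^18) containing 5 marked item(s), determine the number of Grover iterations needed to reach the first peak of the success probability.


After j Grover iterations the success probability is P(j) = sin^2((2j+1)*theta), where sin(theta) = sqrt(k/N).
N = 2^18 = 262144, k = 5
sin(theta) = sqrt(k/N) = 0.004367320269
theta = arcsin(sqrt(k/N)) = 0.004367334152 rad
P(j) reaches its first maximum when (2j+1)*theta is as close as possible to pi/2, i.e. j = round(pi/(4*theta) - 1/2).
pi/(4*theta) - 1/2 = 179.3347
(For comparison, the common estimate pi/4 * sqrt(N/k) = 179.8353; the exact maximiser is used here.)
Optimal iterations = 179

179


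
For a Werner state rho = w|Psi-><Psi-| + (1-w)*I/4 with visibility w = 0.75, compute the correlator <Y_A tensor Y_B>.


|Psi-> = (|01> - |10>)/sqrt(2)
For the pure Bell state, <Y_A Y_B> = -1 (Bell-state Pauli correlator).
The maximally-mixed part I/4 has tr(I/4 * P tensor P) = 0 for any traceless Pauli P.
So <Y_A Y_B>_rho = w * (-1) + (1 - w) * 0
= 0.75 * (-1)
= -0.7500

-0.7500


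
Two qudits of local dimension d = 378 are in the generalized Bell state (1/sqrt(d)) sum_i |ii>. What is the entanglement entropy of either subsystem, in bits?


For a maximally entangled state in d x d:
S = log2(d) = log2(378)
= 8.5622

8.5622


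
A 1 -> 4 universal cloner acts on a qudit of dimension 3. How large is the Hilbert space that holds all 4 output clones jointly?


Output space = H^(tensor 4) where dim(H) = 3
dim = 3^4
= 9 (after 2 factors)
= 27 (after 3 factors)
= 81 (after 4 factors)
= 81

81


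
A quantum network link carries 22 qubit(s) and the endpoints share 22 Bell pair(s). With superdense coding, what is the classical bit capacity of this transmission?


Superdense coding allows 2 classical bits per shared entangled pair.
22 pair(s) -> 2 * 22 = 44 classical bits

44


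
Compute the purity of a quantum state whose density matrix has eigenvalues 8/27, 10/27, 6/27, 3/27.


tr(rho^2) = sum of eigenvalues squared
= (8/27)^2 + (10/27)^2 + (6/27)^2 + (3/27)^2
= (64 + 100 + 36 + 9) / 729
= 209/729
= 0.2867

0.2867


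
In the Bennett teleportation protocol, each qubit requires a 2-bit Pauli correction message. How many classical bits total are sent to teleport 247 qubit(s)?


Quantum teleportation requires 2 classical bits per qubit teleported.
247 qubit(s) -> 2 * 247 = 494 classical bits

494


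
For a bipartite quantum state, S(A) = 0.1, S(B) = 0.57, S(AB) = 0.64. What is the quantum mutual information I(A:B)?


I(A:B) = S(A) + S(B) - S(AB)
= 0.1 + 0.57 - 0.64
= 0.0300

0.0300


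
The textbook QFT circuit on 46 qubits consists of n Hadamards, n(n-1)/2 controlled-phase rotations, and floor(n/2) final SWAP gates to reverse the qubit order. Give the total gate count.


Hadamard gates: 46
Controlled rotations: n*(n-1)/2 = 46*45/2 = 1035
SWAP gates: floor(n/2) = floor(46/2) = 23
Total = 46 + 1035 + 23
= 1104

1104


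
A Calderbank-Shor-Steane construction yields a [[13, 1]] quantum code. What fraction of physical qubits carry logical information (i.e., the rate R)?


Code rate R = k/n
= 1/13
= 0.0769

0.0769


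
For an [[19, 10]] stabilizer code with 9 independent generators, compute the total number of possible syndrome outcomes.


Each stabilizer generator gives a binary (+1 or -1) measurement outcome.
With 9 independent generators:
Total syndromes = 2^9
= 512

512


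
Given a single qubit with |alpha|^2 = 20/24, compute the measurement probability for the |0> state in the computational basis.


|alpha|^2 = 20/24 = 0.8333
|beta|^2 = 1 - 20/24 = 4/24 = 0.1667
P(|0>) = |alpha|^2 = 0.8333

0.8333


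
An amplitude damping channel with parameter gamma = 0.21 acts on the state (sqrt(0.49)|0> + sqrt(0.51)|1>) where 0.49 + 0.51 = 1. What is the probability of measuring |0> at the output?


For amplitude damping with parameter gamma on state sqrt(a)|0> + sqrt(b)|1>:
alpha^2 = 0.49, beta^2 = 0.51
P(|0>) = alpha^2 + gamma * beta^2
= 0.49 + 0.21 * 0.51
= 0.49 + 0.1071
= 0.5971

0.5971


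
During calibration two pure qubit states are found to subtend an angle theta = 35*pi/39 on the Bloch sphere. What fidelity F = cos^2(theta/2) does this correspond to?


For states separated by angle theta on Bloch sphere:
F = cos^2(theta/2)
theta = 35*pi/39 = 2.8194
theta/2 = 1.4097
cos(theta/2) = 0.1604
F = 0.0257

0.0257


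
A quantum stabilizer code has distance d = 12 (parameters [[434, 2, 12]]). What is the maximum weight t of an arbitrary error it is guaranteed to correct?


Code parameters: [[434, 2, 12]], distance d = 12.
Number of correctable errors = floor((d-1)/2)
= floor((12 - 1)/2)
= floor(11/2)
= 5

5


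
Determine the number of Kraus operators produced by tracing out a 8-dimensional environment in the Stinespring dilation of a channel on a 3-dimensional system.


Tracing out the environment in an orthonormal basis {|i>_E} gives Kraus operators K_i = <i|_E U |0>_E.
Number of Kraus operators = dim(H_env) = d_env
= 8

8


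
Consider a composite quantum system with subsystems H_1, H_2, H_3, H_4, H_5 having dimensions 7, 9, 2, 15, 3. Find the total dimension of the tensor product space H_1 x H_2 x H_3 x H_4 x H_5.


dim(H_1 x H_2 x H_3 x H_4 x H_5) = 7 * 9 * 2 * 15 * 3
= 63 * 2 * 15 * 3
= 126 * 15 * 3
= 1890 * 3
= 5670

5670


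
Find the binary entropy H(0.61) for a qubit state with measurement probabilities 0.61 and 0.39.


S = -p*log2(p) - (1-p)*log2(1-p)
p = 0.6100, 1-p = 0.3900
= -0.6100 * log2(0.6100) - 0.3900 * log2(0.3900)
= -(-0.4350) - (-0.5298)
= 0.9648

0.9648


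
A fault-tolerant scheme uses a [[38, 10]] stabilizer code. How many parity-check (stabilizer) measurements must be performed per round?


For an [[n,k]] stabilizer code:
Number of stabilizer generators = n - k
= 38 - 10
= 28

28


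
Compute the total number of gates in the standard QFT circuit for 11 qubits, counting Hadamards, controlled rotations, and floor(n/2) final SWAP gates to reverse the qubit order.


Hadamard gates: 11
Controlled rotations: n*(n-1)/2 = 11*10/2 = 55
SWAP gates: floor(n/2) = floor(11/2) = 5
Total = 11 + 55 + 5
= 71

71


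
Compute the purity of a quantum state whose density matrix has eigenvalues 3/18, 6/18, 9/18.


tr(rho^2) = sum of eigenvalues squared
= (3/18)^2 + (6/18)^2 + (9/18)^2
= (9 + 36 + 81) / 324
= 126/324
= 0.3889

0.3889


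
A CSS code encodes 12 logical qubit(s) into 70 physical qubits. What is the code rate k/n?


Code rate R = k/n
= 12/70
= 0.1714

0.1714


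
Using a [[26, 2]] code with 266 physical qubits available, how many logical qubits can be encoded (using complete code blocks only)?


Each code block uses 26 physical qubits for 2 logical qubit(s).
Number of complete blocks = floor(266 / 26) = 10
Logical qubits = 10 * 2
= 20

20


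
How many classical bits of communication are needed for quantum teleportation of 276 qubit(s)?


Quantum teleportation requires 2 classical bits per qubit teleported.
276 qubit(s) -> 2 * 276 = 552 classical bits

552


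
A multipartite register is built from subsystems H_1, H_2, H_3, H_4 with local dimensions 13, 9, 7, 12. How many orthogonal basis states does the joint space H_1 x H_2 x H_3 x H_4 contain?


dim(H_1 x H_2 x H_3 x H_4) = 13 * 9 * 7 * 12
= 117 * 7 * 12
= 819 * 12
= 9828

9828


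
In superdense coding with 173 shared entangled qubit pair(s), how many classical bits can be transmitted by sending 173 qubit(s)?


Superdense coding allows 2 classical bits per shared entangled pair.
173 pair(s) -> 2 * 173 = 346 classical bits

346


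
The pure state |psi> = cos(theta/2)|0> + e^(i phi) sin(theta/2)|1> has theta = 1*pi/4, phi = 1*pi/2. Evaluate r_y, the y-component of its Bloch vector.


theta = 0.7854, phi = 1.5708
r_y = sin(theta)*sin(phi) = 0.7071 * 1.0000
r_y = 0.7071

0.7071


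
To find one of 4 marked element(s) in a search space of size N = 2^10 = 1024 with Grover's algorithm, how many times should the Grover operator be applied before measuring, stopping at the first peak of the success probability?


After j Grover iterations the success probability is P(j) = sin^2((2j+1)*theta), where sin(theta) = sqrt(k/N).
N = 2^10 = 1024, k = 4
sin(theta) = sqrt(k/N) = 0.0625
theta = arcsin(sqrt(k/N)) = 0.0625407618 rad
P(j) reaches its first maximum when (2j+1)*theta is as close as possible to pi/2, i.e. j = round(pi/(4*theta) - 1/2).
pi/(4*theta) - 1/2 = 12.0582
(For comparison, the common estimate pi/4 * sqrt(N/k) = 12.5664; the exact maximiser is used here.)
Optimal iterations = 12

12


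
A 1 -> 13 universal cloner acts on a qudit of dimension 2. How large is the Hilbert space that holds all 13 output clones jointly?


Output space = H^(tensor 13) where dim(H) = 2
dim = 2^13
= 4 (after 2 factors)
= 8 (after 3 factors)
= 16 (after 4 factors)
= 32 (after 5 factors)
= 64 (after 6 factors)
= 128 (after 7 factors)
= 256 (after 8 factors)
= 512 (after 9 factors)
= 1024 (after 10 factors)
= 2048 (after 11 factors)
= 4096 (after 12 factors)
= 8192 (after 13 factors)
= 8192

8192


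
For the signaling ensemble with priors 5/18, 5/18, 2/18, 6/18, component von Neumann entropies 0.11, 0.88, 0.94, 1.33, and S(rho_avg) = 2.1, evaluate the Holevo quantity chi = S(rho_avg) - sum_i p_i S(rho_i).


chi = S(rho) - sum_i p_i * S(rho_i)
Weighted entropy = 5/18 * 0.11 + 5/18 * 0.88 + 2/18 * 0.94 + 6/18 * 1.33
= 0.8228
chi = 2.1 - 0.8228
= 1.2772

1.2772


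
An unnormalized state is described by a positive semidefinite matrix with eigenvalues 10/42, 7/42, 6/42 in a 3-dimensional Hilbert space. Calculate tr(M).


tr(M) = sum of eigenvalues
= 10/42 + 7/42 + 6/42
= 23/42
= 0.5476

0.5476


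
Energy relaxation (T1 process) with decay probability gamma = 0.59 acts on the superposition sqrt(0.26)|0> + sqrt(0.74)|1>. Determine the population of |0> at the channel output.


For amplitude damping with parameter gamma on state sqrt(a)|0> + sqrt(b)|1>:
alpha^2 = 0.26, beta^2 = 0.74
P(|0>) = alpha^2 + gamma * beta^2
= 0.26 + 0.59 * 0.74
= 0.26 + 0.4366
= 0.6966

0.6966


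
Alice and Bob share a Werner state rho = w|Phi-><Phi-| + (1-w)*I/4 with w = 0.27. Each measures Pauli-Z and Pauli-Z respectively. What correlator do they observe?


|Phi-> = (|00> - |11>)/sqrt(2)
For the pure Bell state, <Z_A Z_B> = +1 (Bell-state Pauli correlator).
The maximally-mixed part I/4 has tr(I/4 * P tensor P) = 0 for any traceless Pauli P.
So <Z_A Z_B>_rho = w * (+1) + (1 - w) * 0
= 0.27 * (+1)
= 0.2700

0.2700


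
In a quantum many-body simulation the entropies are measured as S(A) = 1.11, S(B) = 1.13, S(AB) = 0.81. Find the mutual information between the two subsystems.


I(A:B) = S(A) + S(B) - S(AB)
= 1.11 + 1.13 - 0.81
= 1.4300

1.4300


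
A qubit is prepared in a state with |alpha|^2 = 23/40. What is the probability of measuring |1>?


|alpha|^2 = 23/40 = 0.5750
|beta|^2 = 1 - 23/40 = 17/40 = 0.4250
P(|1>) = |beta|^2 = 0.4250

0.4250


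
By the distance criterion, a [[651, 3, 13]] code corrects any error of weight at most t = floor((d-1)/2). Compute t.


Code parameters: [[651, 3, 13]], distance d = 13.
Number of correctable errors = floor((d-1)/2)
= floor((13 - 1)/2)
= floor(12/2)
= 6

6


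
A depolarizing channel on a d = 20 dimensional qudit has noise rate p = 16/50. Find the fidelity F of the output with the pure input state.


F = (1-p) + p/d
= (1 - 0.3200) + 0.3200/20
= 0.6800 + 0.0160
= 0.6960

0.6960


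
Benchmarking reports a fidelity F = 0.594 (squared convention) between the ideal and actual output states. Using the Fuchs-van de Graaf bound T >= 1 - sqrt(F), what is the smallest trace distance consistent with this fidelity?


Fuchs-van de Graaf (squared-fidelity convention): 1 - sqrt(F) <= T <= sqrt(1 - F).
Lower bound: T >= 1 - sqrt(F)
sqrt(F) = sqrt(0.594) = 0.7707
T >= 1 - 0.7707
T >= 0.2293

0.2293


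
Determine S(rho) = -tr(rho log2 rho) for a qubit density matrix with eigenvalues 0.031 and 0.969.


S = -p*log2(p) - (1-p)*log2(1-p)
p = 0.0310, 1-p = 0.9690
= -0.0310 * log2(0.0310) - 0.9690 * log2(0.9690)
= -(-0.1554) - (-0.0440)
= 0.1994

0.1994


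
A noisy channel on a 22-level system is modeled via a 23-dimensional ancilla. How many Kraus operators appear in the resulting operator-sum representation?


Tracing out the environment in an orthonormal basis {|i>_E} gives Kraus operators K_i = <i|_E U |0>_E.
Number of Kraus operators = dim(H_env) = d_env
= 23

23


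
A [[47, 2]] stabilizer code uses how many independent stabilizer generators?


For an [[n,k]] stabilizer code:
Number of stabilizer generators = n - k
= 47 - 2
= 45

45


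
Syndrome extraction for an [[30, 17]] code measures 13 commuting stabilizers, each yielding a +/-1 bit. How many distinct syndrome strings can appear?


Each stabilizer generator gives a binary (+1 or -1) measurement outcome.
With 13 independent generators:
Total syndromes = 2^13
= 8192

8192


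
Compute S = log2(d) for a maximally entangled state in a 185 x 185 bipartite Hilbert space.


For a maximally entangled state in d x d:
S = log2(d) = log2(185)
= 7.5314

7.5314


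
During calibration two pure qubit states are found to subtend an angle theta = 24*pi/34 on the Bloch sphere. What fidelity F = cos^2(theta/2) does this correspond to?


For states separated by angle theta on Bloch sphere:
F = cos^2(theta/2)
theta = 24*pi/34 = 2.2176
theta/2 = 1.1088
cos(theta/2) = 0.4457
F = 0.1987

0.1987


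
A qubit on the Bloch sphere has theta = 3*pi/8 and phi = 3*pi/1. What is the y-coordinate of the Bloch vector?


theta = 1.1781, phi = 9.4248
r_y = sin(theta)*sin(phi) = 0.9239 * 0.0000
r_y = 0.0000

0.0000


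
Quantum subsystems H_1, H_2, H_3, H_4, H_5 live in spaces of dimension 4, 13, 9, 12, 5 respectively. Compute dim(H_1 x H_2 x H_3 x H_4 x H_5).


dim(H_1 x H_2 x H_3 x H_4 x H_5) = 4 * 13 * 9 * 12 * 5
= 52 * 9 * 12 * 5
= 468 * 12 * 5
= 5616 * 5
= 28080

28080


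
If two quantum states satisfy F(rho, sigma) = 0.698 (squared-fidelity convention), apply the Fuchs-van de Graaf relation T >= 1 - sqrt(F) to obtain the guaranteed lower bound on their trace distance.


Fuchs-van de Graaf (squared-fidelity convention): 1 - sqrt(F) <= T <= sqrt(1 - F).
Lower bound: T >= 1 - sqrt(F)
sqrt(F) = sqrt(0.698) = 0.8355
T >= 1 - 0.8355
T >= 0.1645

0.1645


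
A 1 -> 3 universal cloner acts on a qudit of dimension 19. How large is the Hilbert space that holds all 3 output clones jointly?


Output space = H^(tensor 3) where dim(H) = 19
dim = 19^3
= 361 (after 2 factors)
= 6859 (after 3 factors)
= 6859

6859


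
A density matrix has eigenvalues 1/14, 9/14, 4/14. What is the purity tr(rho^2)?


tr(rho^2) = sum of eigenvalues squared
= (1/14)^2 + (9/14)^2 + (4/14)^2
= (1 + 81 + 16) / 196
= 98/196
= 0.5000

0.5000


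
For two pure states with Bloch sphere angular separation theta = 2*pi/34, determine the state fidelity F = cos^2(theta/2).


For states separated by angle theta on Bloch sphere:
F = cos^2(theta/2)
theta = 2*pi/34 = 0.1848
theta/2 = 0.0924
cos(theta/2) = 0.9957
F = 0.9915

0.9915


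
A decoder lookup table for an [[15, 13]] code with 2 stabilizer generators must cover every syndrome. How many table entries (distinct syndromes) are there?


Each stabilizer generator gives a binary (+1 or -1) measurement outcome.
With 2 independent generators:
Total syndromes = 2^2
= 4

4


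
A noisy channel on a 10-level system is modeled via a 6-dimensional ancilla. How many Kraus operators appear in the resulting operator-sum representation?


Tracing out the environment in an orthonormal basis {|i>_E} gives Kraus operators K_i = <i|_E U |0>_E.
Number of Kraus operators = dim(H_env) = d_env
= 6

6


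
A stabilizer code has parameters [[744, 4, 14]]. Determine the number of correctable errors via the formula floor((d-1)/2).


Code parameters: [[744, 4, 14]], distance d = 14.
Number of correctable errors = floor((d-1)/2)
= floor((14 - 1)/2)
= floor(13/2)
= 6

6
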